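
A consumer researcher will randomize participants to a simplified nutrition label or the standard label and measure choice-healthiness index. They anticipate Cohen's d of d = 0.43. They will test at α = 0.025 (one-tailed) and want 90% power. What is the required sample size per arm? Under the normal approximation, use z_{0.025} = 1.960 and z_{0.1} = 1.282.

n = 114 per group

For two independent groups with equal n: n = 2·((z_{α} + z_β) / d)².
z_{α} + z_β = 1.960 + 1.282 = 3.242.
n = 2 × (3.242 / 0.43)² = 2 × 7.540² = 2 × 56.84 = 113.7.
Round up to the next whole participant.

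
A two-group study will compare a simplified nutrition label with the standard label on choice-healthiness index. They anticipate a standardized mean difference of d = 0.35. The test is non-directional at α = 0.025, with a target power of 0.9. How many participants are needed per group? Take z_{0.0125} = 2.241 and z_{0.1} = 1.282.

For two independent groups with equal n: n = 2·((z_{α/2} + z_β) / d)².
z_{α/2} + z_β = 2.241 + 1.282 = 3.523.
n = 2 × (3.523 / 0.35)² = 2 × 10.066² = 2 × 101.32 = 202.6.
Round up to the next whole participant.

n = 203 per group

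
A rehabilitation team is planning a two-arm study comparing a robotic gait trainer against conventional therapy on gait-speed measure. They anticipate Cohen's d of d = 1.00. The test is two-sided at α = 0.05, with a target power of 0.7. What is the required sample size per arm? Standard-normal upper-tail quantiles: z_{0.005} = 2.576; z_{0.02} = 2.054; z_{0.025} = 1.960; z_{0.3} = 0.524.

n = 13 per group

For two independent groups with equal n: n = 2·((z_{α/2} + z_β) / d)².
z_{α/2} + z_β = 1.960 + 0.524 = 2.484.
n = 2 × (2.484 / 1.00)² = 2 × 2.484² = 2 × 6.17 = 12.3.
Round up to the next whole participant.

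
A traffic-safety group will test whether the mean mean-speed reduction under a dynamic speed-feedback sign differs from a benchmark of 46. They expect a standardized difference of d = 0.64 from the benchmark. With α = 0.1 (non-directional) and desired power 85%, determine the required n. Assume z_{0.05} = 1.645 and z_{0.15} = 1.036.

n = 18

For a one-sample test: n = ((z_{α/2} + z_β) / d)².
z_{α/2} + z_β = 1.645 + 1.036 = 2.681.
n = (2.681 / 0.64)² = 4.189² = 17.55.
Round up.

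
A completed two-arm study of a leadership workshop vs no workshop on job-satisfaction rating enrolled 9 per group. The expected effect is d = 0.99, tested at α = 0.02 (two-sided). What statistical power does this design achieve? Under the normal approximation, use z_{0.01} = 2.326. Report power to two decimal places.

power ≈ 0.41

For two equal groups, power = Φ(d·√(n/2) − z_{α/2}).
d·√(n/2) = 0.99 × √(9/2) = 0.99 × 2.121 = 2.100.
z_β = 2.100 − 2.326 = -0.226.
Power = Φ(-0.226) = 0.411.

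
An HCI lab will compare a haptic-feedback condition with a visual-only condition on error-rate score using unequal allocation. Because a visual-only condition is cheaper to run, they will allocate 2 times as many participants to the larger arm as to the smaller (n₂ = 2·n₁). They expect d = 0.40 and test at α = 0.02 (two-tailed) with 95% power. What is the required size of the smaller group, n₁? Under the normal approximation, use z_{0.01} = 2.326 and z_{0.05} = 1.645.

With allocation ratio k = n₂/n₁ = 2, Var(x̄₁−x̄₂) = σ²(1/n₁ + 1/(k·n₁)) = σ²·(k+1)/(k·n₁).
So n₁ = (1 + 1/k)·((z_{α/2} + z_β)/d)² = 1.500 × (3.971/0.40)².
n₁ = 1.500 × 98.56 = 147.8.
Round up: n₁ = 148, giving n₂ = 2 × 148 = 296.

n₁ = 148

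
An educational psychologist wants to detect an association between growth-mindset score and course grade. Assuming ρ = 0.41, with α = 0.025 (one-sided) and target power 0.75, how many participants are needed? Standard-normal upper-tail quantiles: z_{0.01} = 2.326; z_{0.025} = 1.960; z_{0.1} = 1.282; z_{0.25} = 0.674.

n = 40

Fisher's z: C = ½·ln((1+r)/(1−r)) = ½·ln(2.3898) = 0.4356.
n = ((z_{α} + z_β)/C)² + 3.
(1.960 + 0.674) / 0.4356 = 2.634 / 0.4356 = 6.047.
n = 6.047² + 3 = 36.56 + 3 = 39.6.
Round up.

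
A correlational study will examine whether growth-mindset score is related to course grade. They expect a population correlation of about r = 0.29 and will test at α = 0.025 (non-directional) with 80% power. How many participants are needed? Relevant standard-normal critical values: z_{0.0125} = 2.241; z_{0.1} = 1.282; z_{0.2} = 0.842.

Fisher's z: C = ½·ln((1+r)/(1−r)) = ½·ln(1.8169) = 0.2986.
n = ((z_{α/2} + z_β)/C)² + 3.
(2.241 + 0.842) / 0.2986 = 3.083 / 0.2986 = 10.325.
n = 10.325² + 3 = 106.60 + 3 = 109.6.
Round up.

n = 110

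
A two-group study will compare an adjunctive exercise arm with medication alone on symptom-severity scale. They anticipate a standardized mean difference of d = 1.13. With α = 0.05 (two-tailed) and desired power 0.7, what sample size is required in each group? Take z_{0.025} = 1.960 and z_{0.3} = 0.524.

For two independent groups with equal n: n = 2·((z_{α/2} + z_β) / d)².
z_{α/2} + z_β = 1.960 + 0.524 = 2.484.
n = 2 × (2.484 / 1.13)² = 2 × 2.198² = 2 × 4.83 = 9.7.
Round up to the next whole participant.

n = 10 per group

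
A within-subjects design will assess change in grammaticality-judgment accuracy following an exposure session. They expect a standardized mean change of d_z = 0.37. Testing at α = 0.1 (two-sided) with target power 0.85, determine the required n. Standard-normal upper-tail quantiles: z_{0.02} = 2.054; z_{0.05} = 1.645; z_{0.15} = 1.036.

n = 53 pairs

For a paired (one-sample on differences) test: n = ((z_{α/2} + z_β) / d)².
z_{α/2} + z_β = 1.645 + 1.036 = 2.681.
n = (2.681 / 0.37)² = 7.246² = 52.50.
Round up.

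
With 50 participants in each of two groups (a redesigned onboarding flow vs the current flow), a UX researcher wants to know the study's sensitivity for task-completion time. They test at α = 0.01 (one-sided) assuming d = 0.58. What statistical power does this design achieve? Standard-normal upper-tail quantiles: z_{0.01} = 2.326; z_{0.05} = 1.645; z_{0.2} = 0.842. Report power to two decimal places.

power ≈ 0.72

For two equal groups, power = Φ(d·√(n/2) − z_{α}).
d·√(n/2) = 0.58 × √(50/2) = 0.58 × 5.000 = 2.900.
z_β = 2.900 − 2.326 = 0.574.
Power = Φ(0.574) = 0.717.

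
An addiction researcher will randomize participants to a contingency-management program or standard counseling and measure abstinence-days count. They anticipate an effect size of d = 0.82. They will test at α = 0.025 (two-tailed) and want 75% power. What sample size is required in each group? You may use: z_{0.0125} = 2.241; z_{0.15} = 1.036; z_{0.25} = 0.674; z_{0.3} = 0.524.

n = 26 per group

For two independent groups with equal n: n = 2·((z_{α/2} + z_β) / d)².
z_{α/2} + z_β = 2.241 + 0.674 = 2.915.
n = 2 × (2.915 / 0.82)² = 2 × 3.555² = 2 × 12.64 = 25.3.
Round up to the next whole participant.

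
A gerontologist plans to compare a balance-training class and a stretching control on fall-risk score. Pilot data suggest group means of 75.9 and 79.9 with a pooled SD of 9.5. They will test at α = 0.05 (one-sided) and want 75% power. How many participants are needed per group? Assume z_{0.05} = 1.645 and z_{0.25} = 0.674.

Cohen's d = |M₁ − M₂| / SD_pooled = |75.9 − 79.9| / 9.5 = 4.0 / 9.5 = 0.421.
For two independent groups with equal n: n = 2·((z_{α} + z_β) / d)².
z_{α} + z_β = 1.645 + 0.674 = 2.319.
n = 2 × (2.319 / 0.421)² = 2 × 5.508² = 2 × 30.34 = 60.7.
Round up to the next whole participant.

n = 61 per group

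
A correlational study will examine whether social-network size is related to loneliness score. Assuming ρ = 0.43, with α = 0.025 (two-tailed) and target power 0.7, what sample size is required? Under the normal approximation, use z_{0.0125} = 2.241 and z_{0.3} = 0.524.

Fisher's z: C = ½·ln((1+r)/(1−r)) = ½·ln(2.5088) = 0.4599.
n = ((z_{α/2} + z_β)/C)² + 3.
(2.241 + 0.524) / 0.4599 = 2.765 / 0.4599 = 6.012.
n = 6.012² + 3 = 36.15 + 3 = 39.1.
Round up.

n = 40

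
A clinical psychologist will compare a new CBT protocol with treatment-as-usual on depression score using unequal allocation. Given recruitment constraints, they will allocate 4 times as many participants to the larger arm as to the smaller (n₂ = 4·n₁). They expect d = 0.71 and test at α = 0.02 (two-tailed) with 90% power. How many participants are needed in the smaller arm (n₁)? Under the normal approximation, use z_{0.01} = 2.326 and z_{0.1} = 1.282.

n₁ = 33

With allocation ratio k = n₂/n₁ = 4, Var(x̄₁−x̄₂) = σ²(1/n₁ + 1/(k·n₁)) = σ²·(k+1)/(k·n₁).
So n₁ = (1 + 1/k)·((z_{α/2} + z_β)/d)² = 1.250 × (3.608/0.71)².
n₁ = 1.250 × 25.82 = 32.3.
Round up: n₁ = 33, giving n₂ = 4 × 33 = 132.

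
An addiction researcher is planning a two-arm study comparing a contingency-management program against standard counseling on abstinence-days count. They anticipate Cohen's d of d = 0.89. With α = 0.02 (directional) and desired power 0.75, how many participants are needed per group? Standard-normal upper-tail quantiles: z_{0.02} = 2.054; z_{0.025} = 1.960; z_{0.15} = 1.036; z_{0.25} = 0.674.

For two independent groups with equal n: n = 2·((z_{α} + z_β) / d)².
z_{α} + z_β = 2.054 + 0.674 = 2.728.
n = 2 × (2.728 / 0.89)² = 2 × 3.065² = 2 × 9.40 = 18.8.
Round up to the next whole participant.

n = 19 per group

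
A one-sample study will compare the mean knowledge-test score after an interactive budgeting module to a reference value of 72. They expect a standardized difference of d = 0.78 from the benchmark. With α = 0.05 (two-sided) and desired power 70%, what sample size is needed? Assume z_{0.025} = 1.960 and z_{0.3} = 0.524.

For a one-sample test: n = ((z_{α/2} + z_β) / d)².
z_{α/2} + z_β = 1.960 + 0.524 = 2.484.
n = (2.484 / 0.78)² = 3.185² = 10.14.
Round up.

n = 11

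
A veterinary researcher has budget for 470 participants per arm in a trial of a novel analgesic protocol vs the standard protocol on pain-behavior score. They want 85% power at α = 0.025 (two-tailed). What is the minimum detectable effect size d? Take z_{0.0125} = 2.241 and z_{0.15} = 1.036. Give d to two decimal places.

For two independent groups of n = 470 each: d_min = (z_{α/2} + z_β)·√(2/n).
z-sum = 2.241 + 1.036 = 3.277.
d_min = 3.277 × √(2/470) = 3.277 × 0.0652 = 0.214.

d_min ≈ 0.21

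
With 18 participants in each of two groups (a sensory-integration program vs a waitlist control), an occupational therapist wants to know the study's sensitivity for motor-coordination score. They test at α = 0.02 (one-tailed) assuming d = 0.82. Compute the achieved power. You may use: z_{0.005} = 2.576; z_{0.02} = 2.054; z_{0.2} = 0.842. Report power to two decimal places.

power ≈ 0.66

For two equal groups, power = Φ(d·√(n/2) − z_{α}).
d·√(n/2) = 0.82 × √(18/2) = 0.82 × 3.000 = 2.460.
z_β = 2.460 − 2.054 = 0.406.
Power = Φ(0.406) = 0.658.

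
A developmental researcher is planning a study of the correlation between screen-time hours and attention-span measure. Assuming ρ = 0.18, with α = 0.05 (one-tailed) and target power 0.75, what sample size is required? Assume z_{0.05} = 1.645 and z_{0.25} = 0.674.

n = 166

Fisher's z: C = ½·ln((1+r)/(1−r)) = ½·ln(1.4390) = 0.1820.
n = ((z_{α} + z_β)/C)² + 3.
(1.645 + 0.674) / 0.1820 = 2.319 / 0.1820 = 12.742.
n = 12.742² + 3 = 162.35 + 3 = 165.4.
Round up.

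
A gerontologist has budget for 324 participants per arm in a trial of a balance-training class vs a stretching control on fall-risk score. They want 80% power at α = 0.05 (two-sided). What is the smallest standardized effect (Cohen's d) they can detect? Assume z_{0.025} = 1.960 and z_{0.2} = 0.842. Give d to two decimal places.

d_min ≈ 0.22

For two independent groups of n = 324 each: d_min = (z_{α/2} + z_β)·√(2/n).
z-sum = 1.960 + 0.842 = 2.802.
d_min = 2.802 × √(2/324) = 2.802 × 0.0786 = 0.220.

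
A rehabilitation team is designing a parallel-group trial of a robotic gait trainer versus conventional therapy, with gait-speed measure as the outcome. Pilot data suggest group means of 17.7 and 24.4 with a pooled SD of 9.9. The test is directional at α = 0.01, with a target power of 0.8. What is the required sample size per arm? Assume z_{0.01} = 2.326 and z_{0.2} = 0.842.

n = 44 per group

Cohen's d = |M₁ − M₂| / SD_pooled = |17.7 − 24.4| / 9.9 = 6.7 / 9.9 = 0.677.
For two independent groups with equal n: n = 2·((z_{α} + z_β) / d)².
z_{α} + z_β = 2.326 + 0.842 = 3.168.
n = 2 × (3.168 / 0.677)² = 2 × 4.679² = 2 × 21.90 = 43.8.
Round up to the next whole participant.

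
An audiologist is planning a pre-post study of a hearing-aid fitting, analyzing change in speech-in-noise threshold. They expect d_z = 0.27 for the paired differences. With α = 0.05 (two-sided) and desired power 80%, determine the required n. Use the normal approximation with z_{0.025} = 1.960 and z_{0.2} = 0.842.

n = 108 pairs

For a paired (one-sample on differences) test: n = ((z_{α/2} + z_β) / d)².
z_{α/2} + z_β = 1.960 + 0.842 = 2.802.
n = (2.802 / 0.27)² = 10.378² = 107.70.
Round up.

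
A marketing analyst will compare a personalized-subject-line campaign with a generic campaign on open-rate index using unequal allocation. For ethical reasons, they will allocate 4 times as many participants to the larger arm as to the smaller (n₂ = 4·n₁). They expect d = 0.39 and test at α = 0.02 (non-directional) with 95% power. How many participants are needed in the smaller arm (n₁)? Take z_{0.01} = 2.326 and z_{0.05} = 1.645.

n₁ = 130

With allocation ratio k = n₂/n₁ = 4, Var(x̄₁−x̄₂) = σ²(1/n₁ + 1/(k·n₁)) = σ²·(k+1)/(k·n₁).
So n₁ = (1 + 1/k)·((z_{α/2} + z_β)/d)² = 1.250 × (3.971/0.39)².
n₁ = 1.250 × 103.67 = 129.6.
Round up: n₁ = 130, giving n₂ = 4 × 130 = 520.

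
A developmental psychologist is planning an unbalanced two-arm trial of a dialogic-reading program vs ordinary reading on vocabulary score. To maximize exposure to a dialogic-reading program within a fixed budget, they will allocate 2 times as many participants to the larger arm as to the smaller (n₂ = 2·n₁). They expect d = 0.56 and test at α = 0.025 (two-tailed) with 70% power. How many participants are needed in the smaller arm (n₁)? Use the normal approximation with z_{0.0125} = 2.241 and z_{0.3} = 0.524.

With allocation ratio k = n₂/n₁ = 2, Var(x̄₁−x̄₂) = σ²(1/n₁ + 1/(k·n₁)) = σ²·(k+1)/(k·n₁).
So n₁ = (1 + 1/k)·((z_{α/2} + z_β)/d)² = 1.500 × (2.765/0.56)².
n₁ = 1.500 × 24.38 = 36.6.
Round up: n₁ = 37, giving n₂ = 2 × 37 = 74.

n₁ = 37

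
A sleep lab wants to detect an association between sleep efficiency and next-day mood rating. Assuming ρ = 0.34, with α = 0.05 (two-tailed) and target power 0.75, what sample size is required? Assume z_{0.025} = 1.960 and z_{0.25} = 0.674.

n = 59

Fisher's z: C = ½·ln((1+r)/(1−r)) = ½·ln(2.0303) = 0.3541.
n = ((z_{α/2} + z_β)/C)² + 3.
(1.960 + 0.674) / 0.3541 = 2.634 / 0.3541 = 7.439.
n = 7.439² + 3 = 55.33 + 3 = 58.3.
Round up.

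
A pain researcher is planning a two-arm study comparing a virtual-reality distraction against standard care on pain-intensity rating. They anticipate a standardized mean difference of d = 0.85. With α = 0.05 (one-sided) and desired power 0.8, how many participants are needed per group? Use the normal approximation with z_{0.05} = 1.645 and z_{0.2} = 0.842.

For two independent groups with equal n: n = 2·((z_{α} + z_β) / d)².
z_{α} + z_β = 1.645 + 0.842 = 2.487.
n = 2 × (2.487 / 0.85)² = 2 × 2.926² = 2 × 8.56 = 17.1.
Round up to the next whole participant.

n = 18 per group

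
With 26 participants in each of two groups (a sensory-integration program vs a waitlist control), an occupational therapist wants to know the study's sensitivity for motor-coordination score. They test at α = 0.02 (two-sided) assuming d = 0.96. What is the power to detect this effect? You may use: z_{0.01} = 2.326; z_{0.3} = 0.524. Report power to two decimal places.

power ≈ 0.87

For two equal groups, power = Φ(d·√(n/2) − z_{α/2}).
d·√(n/2) = 0.96 × √(26/2) = 0.96 × 3.606 = 3.461.
z_β = 3.461 − 2.326 = 1.135.
Power = Φ(1.135) = 0.872.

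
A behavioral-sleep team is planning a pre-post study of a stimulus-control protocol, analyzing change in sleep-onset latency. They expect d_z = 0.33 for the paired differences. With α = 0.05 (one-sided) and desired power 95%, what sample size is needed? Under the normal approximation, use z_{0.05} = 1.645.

For a paired (one-sample on differences) test: n = ((z_{α} + z_β) / d)².
z_{α} + z_β = 1.645 + 1.645 = 3.290.
n = (3.290 / 0.33)² = 9.970² = 99.39.
Round up.

n = 100 pairs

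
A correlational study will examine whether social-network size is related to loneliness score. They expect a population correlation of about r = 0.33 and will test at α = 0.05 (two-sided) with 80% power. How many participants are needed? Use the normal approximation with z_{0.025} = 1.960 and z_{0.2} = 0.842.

Fisher's z: C = ½·ln((1+r)/(1−r)) = ½·ln(1.9851) = 0.3428.
n = ((z_{α/2} + z_β)/C)² + 3.
(1.960 + 0.842) / 0.3428 = 2.802 / 0.3428 = 8.174.
n = 8.174² + 3 = 66.81 + 3 = 69.8.
Round up.

n = 70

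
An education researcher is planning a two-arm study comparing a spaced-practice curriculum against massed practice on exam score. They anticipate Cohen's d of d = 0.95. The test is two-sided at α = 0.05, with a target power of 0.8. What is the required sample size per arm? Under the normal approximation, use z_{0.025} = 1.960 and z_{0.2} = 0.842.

For two independent groups with equal n: n = 2·((z_{α/2} + z_β) / d)².
z_{α/2} + z_β = 1.960 + 0.842 = 2.802.
n = 2 × (2.802 / 0.95)² = 2 × 2.949² = 2 × 8.70 = 17.4.
Round up to the next whole participant.

n = 18 per group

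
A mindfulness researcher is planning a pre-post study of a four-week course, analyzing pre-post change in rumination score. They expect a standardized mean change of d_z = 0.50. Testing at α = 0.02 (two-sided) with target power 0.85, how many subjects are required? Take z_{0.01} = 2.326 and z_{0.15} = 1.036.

n = 46 pairs

For a paired (one-sample on differences) test: n = ((z_{α/2} + z_β) / d)².
z_{α/2} + z_β = 2.326 + 1.036 = 3.362.
n = (3.362 / 0.50)² = 6.724² = 45.21.
Round up.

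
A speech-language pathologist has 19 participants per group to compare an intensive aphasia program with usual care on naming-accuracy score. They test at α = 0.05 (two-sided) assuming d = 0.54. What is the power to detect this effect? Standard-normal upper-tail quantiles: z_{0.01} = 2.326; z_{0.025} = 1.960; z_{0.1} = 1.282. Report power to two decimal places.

For two equal groups, power = Φ(d·√(n/2) − z_{α/2}).
d·√(n/2) = 0.54 × √(19/2) = 0.54 × 3.082 = 1.664.
z_β = 1.664 − 1.960 = -0.296.
Power = Φ(-0.296) = 0.384.

power ≈ 0.38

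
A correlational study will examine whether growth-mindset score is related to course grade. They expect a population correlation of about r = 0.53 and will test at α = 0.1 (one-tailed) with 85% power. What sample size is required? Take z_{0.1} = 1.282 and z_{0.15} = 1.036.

n = 19

Fisher's z: C = ½·ln((1+r)/(1−r)) = ½·ln(3.2553) = 0.5901.
n = ((z_{α} + z_β)/C)² + 3.
(1.282 + 1.036) / 0.5901 = 2.318 / 0.5901 = 3.928.
n = 3.928² + 3 = 15.43 + 3 = 18.4.
Round up.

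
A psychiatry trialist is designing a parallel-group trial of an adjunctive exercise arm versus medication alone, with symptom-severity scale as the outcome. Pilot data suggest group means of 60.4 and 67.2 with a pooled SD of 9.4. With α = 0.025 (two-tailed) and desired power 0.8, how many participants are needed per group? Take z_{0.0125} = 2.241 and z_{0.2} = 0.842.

n = 37 per group

Cohen's d = |M₁ − M₂| / SD_pooled = |60.4 − 67.2| / 9.4 = 6.8 / 9.4 = 0.723.
For two independent groups with equal n: n = 2·((z_{α/2} + z_β) / d)².
z_{α/2} + z_β = 2.241 + 0.842 = 3.083.
n = 2 × (3.083 / 0.723)² = 2 × 4.264² = 2 × 18.18 = 36.4.
Round up to the next whole participant.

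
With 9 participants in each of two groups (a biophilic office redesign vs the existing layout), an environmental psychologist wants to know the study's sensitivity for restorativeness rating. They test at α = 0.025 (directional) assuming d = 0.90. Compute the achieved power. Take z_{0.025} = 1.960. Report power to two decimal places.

For two equal groups, power = Φ(d·√(n/2) − z_{α}).
d·√(n/2) = 0.90 × √(9/2) = 0.90 × 2.121 = 1.909.
z_β = 1.909 − 1.960 = -0.051.
Power = Φ(-0.051) = 0.480.

power ≈ 0.48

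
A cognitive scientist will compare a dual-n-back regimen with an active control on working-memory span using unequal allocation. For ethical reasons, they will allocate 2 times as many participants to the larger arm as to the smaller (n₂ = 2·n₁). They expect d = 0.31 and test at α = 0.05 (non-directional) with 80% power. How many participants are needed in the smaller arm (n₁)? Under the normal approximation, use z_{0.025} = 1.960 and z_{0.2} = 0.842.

n₁ = 123

With allocation ratio k = n₂/n₁ = 2, Var(x̄₁−x̄₂) = σ²(1/n₁ + 1/(k·n₁)) = σ²·(k+1)/(k·n₁).
So n₁ = (1 + 1/k)·((z_{α/2} + z_β)/d)² = 1.500 × (2.802/0.31)².
n₁ = 1.500 × 81.70 = 122.5.
Round up: n₁ = 123, giving n₂ = 2 × 123 = 246.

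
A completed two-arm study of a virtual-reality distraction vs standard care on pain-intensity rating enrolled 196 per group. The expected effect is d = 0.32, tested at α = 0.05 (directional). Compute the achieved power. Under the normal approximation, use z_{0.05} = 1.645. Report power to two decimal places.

power ≈ 0.94

For two equal groups, power = Φ(d·√(n/2) − z_{α}).
d·√(n/2) = 0.32 × √(196/2) = 0.32 × 9.899 = 3.168.
z_β = 3.168 − 1.645 = 1.523.
Power = Φ(1.523) = 0.936.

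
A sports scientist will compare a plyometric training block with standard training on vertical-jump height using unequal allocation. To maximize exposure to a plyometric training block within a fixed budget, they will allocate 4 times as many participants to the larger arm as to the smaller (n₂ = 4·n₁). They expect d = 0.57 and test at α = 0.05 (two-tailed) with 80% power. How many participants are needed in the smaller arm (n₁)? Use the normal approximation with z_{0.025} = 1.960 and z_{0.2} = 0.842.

n₁ = 31

With allocation ratio k = n₂/n₁ = 4, Var(x̄₁−x̄₂) = σ²(1/n₁ + 1/(k·n₁)) = σ²·(k+1)/(k·n₁).
So n₁ = (1 + 1/k)·((z_{α/2} + z_β)/d)² = 1.250 × (2.802/0.57)².
n₁ = 1.250 × 24.16 = 30.2.
Round up: n₁ = 31, giving n₂ = 4 × 31 = 124.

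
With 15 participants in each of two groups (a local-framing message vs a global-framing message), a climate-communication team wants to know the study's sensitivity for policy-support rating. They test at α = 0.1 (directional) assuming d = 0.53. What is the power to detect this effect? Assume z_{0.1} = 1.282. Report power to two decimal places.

power ≈ 0.57

For two equal groups, power = Φ(d·√(n/2) − z_{α}).
d·√(n/2) = 0.53 × √(15/2) = 0.53 × 2.739 = 1.451.
z_β = 1.451 − 1.282 = 0.169.
Power = Φ(0.169) = 0.567.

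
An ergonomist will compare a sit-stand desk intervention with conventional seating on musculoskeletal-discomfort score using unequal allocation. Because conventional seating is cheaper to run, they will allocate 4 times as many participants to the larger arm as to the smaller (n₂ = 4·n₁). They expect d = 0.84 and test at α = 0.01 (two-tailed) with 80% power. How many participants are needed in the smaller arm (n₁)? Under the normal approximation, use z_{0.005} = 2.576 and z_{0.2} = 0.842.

n₁ = 21

With allocation ratio k = n₂/n₁ = 4, Var(x̄₁−x̄₂) = σ²(1/n₁ + 1/(k·n₁)) = σ²·(k+1)/(k·n₁).
So n₁ = (1 + 1/k)·((z_{α/2} + z_β)/d)² = 1.250 × (3.418/0.84)².
n₁ = 1.250 × 16.56 = 20.7.
Round up: n₁ = 21, giving n₂ = 4 × 21 = 84.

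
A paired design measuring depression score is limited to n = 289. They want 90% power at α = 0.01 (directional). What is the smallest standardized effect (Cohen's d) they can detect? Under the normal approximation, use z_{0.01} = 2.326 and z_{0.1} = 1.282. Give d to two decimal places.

For a single sample (or paired design) of n = 289: d_min = (z_{α} + z_β)/√n.
z-sum = 2.326 + 1.282 = 3.608.
d_min = 3.608 / √289 = 3.608 / 17.000 = 0.212.

d_min ≈ 0.21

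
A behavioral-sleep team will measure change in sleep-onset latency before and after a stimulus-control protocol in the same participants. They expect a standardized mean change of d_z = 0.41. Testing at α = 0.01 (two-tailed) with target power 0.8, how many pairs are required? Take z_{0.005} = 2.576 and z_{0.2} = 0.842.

n = 70 pairs

For a paired (one-sample on differences) test: n = ((z_{α/2} + z_β) / d)².
z_{α/2} + z_β = 2.576 + 0.842 = 3.418.
n = (3.418 / 0.41)² = 8.337² = 69.50.
Round up.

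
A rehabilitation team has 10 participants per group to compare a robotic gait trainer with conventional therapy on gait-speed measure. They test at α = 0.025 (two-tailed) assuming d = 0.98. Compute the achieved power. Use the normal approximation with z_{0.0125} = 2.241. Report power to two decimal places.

For two equal groups, power = Φ(d·√(n/2) − z_{α/2}).
d·√(n/2) = 0.98 × √(10/2) = 0.98 × 2.236 = 2.191.
z_β = 2.191 − 2.241 = -0.050.
Power = Φ(-0.050) = 0.480.

power ≈ 0.48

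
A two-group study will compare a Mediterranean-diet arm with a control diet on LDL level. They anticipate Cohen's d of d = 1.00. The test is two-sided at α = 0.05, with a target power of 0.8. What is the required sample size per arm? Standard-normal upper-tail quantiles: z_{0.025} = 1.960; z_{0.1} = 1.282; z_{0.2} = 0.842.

n = 16 per group

For two independent groups with equal n: n = 2·((z_{α/2} + z_β) / d)².
z_{α/2} + z_β = 1.960 + 0.842 = 2.802.
n = 2 × (2.802 / 1.00)² = 2 × 2.802² = 2 × 7.85 = 15.7.
Round up to the next whole participant.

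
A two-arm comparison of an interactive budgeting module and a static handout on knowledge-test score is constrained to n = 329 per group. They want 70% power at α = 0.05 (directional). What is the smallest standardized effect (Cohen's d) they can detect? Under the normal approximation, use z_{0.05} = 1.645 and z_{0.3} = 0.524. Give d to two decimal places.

d_min ≈ 0.17

For two independent groups of n = 329 each: d_min = (z_{α} + z_β)·√(2/n).
z-sum = 1.645 + 0.524 = 2.169.
d_min = 2.169 × √(2/329) = 2.169 × 0.0780 = 0.169.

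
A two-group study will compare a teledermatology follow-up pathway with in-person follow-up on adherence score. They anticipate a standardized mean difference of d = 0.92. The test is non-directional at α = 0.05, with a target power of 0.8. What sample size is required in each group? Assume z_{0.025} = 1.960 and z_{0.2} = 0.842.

n = 19 per group

For two independent groups with equal n: n = 2·((z_{α/2} + z_β) / d)².
z_{α/2} + z_β = 1.960 + 0.842 = 2.802.
n = 2 × (2.802 / 0.92)² = 2 × 3.046² = 2 × 9.28 = 18.6.
Round up to the next whole participant.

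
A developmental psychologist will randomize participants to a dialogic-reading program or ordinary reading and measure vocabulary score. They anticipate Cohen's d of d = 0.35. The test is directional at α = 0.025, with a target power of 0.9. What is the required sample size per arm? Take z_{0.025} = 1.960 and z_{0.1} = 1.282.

For two independent groups with equal n: n = 2·((z_{α} + z_β) / d)².
z_{α} + z_β = 1.960 + 1.282 = 3.242.
n = 2 × (3.242 / 0.35)² = 2 × 9.263² = 2 × 85.80 = 171.6.
Round up to the next whole participant.

n = 172 per group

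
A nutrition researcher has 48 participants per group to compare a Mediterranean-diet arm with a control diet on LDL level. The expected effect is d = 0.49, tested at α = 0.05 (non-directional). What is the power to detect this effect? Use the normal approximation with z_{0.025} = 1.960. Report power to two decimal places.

power ≈ 0.67

For two equal groups, power = Φ(d·√(n/2) − z_{α/2}).
d·√(n/2) = 0.49 × √(48/2) = 0.49 × 4.899 = 2.400.
z_β = 2.400 − 1.960 = 0.440.
Power = Φ(0.440) = 0.670.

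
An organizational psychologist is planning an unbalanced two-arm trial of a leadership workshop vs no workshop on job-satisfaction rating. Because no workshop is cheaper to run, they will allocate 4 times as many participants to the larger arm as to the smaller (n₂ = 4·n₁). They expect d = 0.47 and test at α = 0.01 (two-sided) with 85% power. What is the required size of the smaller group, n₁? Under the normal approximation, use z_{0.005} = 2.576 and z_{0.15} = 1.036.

n₁ = 74

With allocation ratio k = n₂/n₁ = 4, Var(x̄₁−x̄₂) = σ²(1/n₁ + 1/(k·n₁)) = σ²·(k+1)/(k·n₁).
So n₁ = (1 + 1/k)·((z_{α/2} + z_β)/d)² = 1.250 × (3.612/0.47)².
n₁ = 1.250 × 59.06 = 73.8.
Round up: n₁ = 74, giving n₂ = 4 × 74 = 296.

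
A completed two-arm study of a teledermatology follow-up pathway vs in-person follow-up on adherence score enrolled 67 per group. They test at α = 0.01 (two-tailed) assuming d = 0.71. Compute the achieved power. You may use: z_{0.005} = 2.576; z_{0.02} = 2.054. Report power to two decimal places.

For two equal groups, power = Φ(d·√(n/2) − z_{α/2}).
d·√(n/2) = 0.71 × √(67/2) = 0.71 × 5.788 = 4.109.
z_β = 4.109 − 2.576 = 1.533.
Power = Φ(1.533) = 0.937.

power ≈ 0.94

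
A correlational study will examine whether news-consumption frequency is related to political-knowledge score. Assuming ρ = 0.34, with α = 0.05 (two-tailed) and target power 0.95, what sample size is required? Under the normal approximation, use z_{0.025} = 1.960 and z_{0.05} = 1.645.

Fisher's z: C = ½·ln((1+r)/(1−r)) = ½·ln(2.0303) = 0.3541.
n = ((z_{α/2} + z_β)/C)² + 3.
(1.960 + 1.645) / 0.3541 = 3.605 / 0.3541 = 10.181.
n = 10.181² + 3 = 103.65 + 3 = 106.6.
Round up.

n = 107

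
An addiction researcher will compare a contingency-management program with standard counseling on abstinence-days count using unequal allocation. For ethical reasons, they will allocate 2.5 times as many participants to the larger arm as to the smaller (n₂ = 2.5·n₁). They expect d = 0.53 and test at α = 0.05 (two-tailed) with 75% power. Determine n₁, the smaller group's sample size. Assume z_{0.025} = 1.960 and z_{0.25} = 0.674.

n₁ = 35

With allocation ratio k = n₂/n₁ = 2.5, Var(x̄₁−x̄₂) = σ²(1/n₁ + 1/(k·n₁)) = σ²·(k+1)/(k·n₁).
So n₁ = (1 + 1/k)·((z_{α/2} + z_β)/d)² = 1.400 × (2.634/0.53)².
n₁ = 1.400 × 24.70 = 34.6.
Round up: n₁ = 35, giving n₂ = ⌈2.5 × 35⌉ = ⌈87.5⌉ = 88.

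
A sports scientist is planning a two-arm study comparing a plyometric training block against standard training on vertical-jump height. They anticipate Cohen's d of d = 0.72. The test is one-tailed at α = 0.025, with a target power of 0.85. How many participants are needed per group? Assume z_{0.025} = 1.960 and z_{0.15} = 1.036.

n = 35 per group

For two independent groups with equal n: n = 2·((z_{α} + z_β) / d)².
z_{α} + z_β = 1.960 + 1.036 = 2.996.
n = 2 × (2.996 / 0.72)² = 2 × 4.161² = 2 × 17.31 = 34.6.
Round up to the next whole participant.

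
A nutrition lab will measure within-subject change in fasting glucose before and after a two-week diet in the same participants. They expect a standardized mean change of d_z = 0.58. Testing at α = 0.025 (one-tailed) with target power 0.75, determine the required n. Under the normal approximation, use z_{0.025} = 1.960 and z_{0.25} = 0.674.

For a paired (one-sample on differences) test: n = ((z_{α} + z_β) / d)².
z_{α} + z_β = 1.960 + 0.674 = 2.634.
n = (2.634 / 0.58)² = 4.541² = 20.62.
Round up.

n = 21 pairs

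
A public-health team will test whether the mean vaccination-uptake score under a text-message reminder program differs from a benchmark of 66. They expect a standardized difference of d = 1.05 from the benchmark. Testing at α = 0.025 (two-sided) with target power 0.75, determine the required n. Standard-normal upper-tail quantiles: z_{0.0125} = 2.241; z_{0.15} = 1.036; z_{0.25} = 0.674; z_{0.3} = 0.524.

n = 8

For a one-sample test: n = ((z_{α/2} + z_β) / d)².
z_{α/2} + z_β = 2.241 + 0.674 = 2.915.
n = (2.915 / 1.05)² = 2.776² = 7.71.
Round up.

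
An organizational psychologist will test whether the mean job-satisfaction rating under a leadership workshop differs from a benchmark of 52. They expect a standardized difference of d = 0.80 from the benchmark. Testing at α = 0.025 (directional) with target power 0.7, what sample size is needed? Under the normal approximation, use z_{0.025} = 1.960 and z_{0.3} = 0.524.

n = 10

For a one-sample test: n = ((z_{α} + z_β) / d)².
z_{α} + z_β = 1.960 + 0.524 = 2.484.
n = (2.484 / 0.80)² = 3.105² = 9.64.
Round up.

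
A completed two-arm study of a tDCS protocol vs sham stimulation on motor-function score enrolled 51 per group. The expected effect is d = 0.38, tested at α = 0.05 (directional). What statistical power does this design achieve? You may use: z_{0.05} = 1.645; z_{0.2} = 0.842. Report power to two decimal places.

power ≈ 0.61

For two equal groups, power = Φ(d·√(n/2) − z_{α}).
d·√(n/2) = 0.38 × √(51/2) = 0.38 × 5.050 = 1.919.
z_β = 1.919 − 1.645 = 0.274.
Power = Φ(0.274) = 0.608.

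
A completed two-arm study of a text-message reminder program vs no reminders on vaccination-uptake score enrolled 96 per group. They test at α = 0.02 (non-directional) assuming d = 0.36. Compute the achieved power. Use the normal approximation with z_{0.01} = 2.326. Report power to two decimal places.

For two equal groups, power = Φ(d·√(n/2) − z_{α/2}).
d·√(n/2) = 0.36 × √(96/2) = 0.36 × 6.928 = 2.494.
z_β = 2.494 − 2.326 = 0.168.
Power = Φ(0.168) = 0.567.

power ≈ 0.57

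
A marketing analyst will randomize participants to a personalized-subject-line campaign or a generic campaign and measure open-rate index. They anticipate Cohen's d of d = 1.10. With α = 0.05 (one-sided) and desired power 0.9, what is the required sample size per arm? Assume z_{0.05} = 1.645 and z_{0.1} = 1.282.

n = 15 per group

For two independent groups with equal n: n = 2·((z_{α} + z_β) / d)².
z_{α} + z_β = 1.645 + 1.282 = 2.927.
n = 2 × (2.927 / 1.10)² = 2 × 2.661² = 2 × 7.08 = 14.2.
Round up to the next whole participant.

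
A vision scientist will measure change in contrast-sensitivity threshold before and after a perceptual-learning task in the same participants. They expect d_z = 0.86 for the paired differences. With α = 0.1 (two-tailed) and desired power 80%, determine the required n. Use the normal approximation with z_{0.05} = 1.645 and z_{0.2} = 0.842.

For a paired (one-sample on differences) test: n = ((z_{α/2} + z_β) / d)².
z_{α/2} + z_β = 1.645 + 0.842 = 2.487.
n = (2.487 / 0.86)² = 2.892² = 8.36.
Round up.

n = 9 pairs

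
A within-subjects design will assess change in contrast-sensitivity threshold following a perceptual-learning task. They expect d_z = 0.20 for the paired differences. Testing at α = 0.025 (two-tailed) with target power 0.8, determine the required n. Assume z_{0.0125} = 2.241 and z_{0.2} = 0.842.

n = 238 pairs

For a paired (one-sample on differences) test: n = ((z_{α/2} + z_β) / d)².
z_{α/2} + z_β = 2.241 + 0.842 = 3.083.
n = (3.083 / 0.20)² = 15.415² = 237.62.
Round up.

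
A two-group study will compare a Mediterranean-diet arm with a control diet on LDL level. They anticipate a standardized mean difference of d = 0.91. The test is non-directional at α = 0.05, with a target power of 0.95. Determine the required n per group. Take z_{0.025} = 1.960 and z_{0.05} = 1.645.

For two independent groups with equal n: n = 2·((z_{α/2} + z_β) / d)².
z_{α/2} + z_β = 1.960 + 1.645 = 3.605.
n = 2 × (3.605 / 0.91)² = 2 × 3.962² = 2 × 15.69 = 31.4.
Round up to the next whole participant.

n = 32 per group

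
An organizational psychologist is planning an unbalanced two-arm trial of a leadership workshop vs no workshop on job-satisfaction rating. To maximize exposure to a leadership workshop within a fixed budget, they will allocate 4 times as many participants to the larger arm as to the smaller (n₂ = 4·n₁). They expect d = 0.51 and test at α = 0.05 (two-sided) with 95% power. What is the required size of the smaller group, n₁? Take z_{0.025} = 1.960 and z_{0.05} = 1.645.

With allocation ratio k = n₂/n₁ = 4, Var(x̄₁−x̄₂) = σ²(1/n₁ + 1/(k·n₁)) = σ²·(k+1)/(k·n₁).
So n₁ = (1 + 1/k)·((z_{α/2} + z_β)/d)² = 1.250 × (3.605/0.51)².
n₁ = 1.250 × 49.97 = 62.5.
Round up: n₁ = 63, giving n₂ = 4 × 63 = 252.

n₁ = 63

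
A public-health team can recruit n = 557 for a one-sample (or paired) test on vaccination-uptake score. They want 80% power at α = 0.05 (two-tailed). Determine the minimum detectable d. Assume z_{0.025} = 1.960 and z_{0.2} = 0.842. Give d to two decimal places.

For a single sample (or paired design) of n = 557: d_min = (z_{α/2} + z_β)/√n.
z-sum = 1.960 + 0.842 = 2.802.
d_min = 2.802 / √557 = 2.802 / 23.601 = 0.119.

d_min ≈ 0.12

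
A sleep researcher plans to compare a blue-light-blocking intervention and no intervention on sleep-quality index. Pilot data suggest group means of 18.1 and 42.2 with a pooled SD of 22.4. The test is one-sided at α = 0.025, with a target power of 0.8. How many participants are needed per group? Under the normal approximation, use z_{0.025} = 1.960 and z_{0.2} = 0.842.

Cohen's d = |M₁ − M₂| / SD_pooled = |18.1 − 42.2| / 22.4 = 24.1 / 22.4 = 1.076.
For two independent groups with equal n: n = 2·((z_{α} + z_β) / d)².
z_{α} + z_β = 1.960 + 0.842 = 2.802.
n = 2 × (2.802 / 1.076)² = 2 × 2.604² = 2 × 6.78 = 13.6.
Round up to the next whole participant.

n = 14 per group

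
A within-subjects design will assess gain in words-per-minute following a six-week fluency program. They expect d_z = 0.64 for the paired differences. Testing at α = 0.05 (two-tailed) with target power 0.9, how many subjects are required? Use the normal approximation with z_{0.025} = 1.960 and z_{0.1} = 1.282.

For a paired (one-sample on differences) test: n = ((z_{α/2} + z_β) / d)².
z_{α/2} + z_β = 1.960 + 1.282 = 3.242.
n = (3.242 / 0.64)² = 5.066² = 25.66.
Round up.

n = 26 pairs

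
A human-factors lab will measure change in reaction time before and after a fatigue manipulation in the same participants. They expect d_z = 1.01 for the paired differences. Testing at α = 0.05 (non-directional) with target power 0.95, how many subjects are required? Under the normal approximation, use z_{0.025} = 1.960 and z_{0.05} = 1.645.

n = 13 pairs

For a paired (one-sample on differences) test: n = ((z_{α/2} + z_β) / d)².
z_{α/2} + z_β = 1.960 + 1.645 = 3.605.
n = (3.605 / 1.01)² = 3.569² = 12.74.
Round up.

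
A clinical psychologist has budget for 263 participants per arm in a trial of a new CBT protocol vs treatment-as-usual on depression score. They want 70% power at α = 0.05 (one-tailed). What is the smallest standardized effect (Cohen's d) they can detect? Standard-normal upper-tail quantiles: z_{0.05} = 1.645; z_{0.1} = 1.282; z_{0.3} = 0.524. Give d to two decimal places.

For two independent groups of n = 263 each: d_min = (z_{α} + z_β)·√(2/n).
z-sum = 1.645 + 0.524 = 2.169.
d_min = 2.169 × √(2/263) = 2.169 × 0.0872 = 0.189.

d_min ≈ 0.19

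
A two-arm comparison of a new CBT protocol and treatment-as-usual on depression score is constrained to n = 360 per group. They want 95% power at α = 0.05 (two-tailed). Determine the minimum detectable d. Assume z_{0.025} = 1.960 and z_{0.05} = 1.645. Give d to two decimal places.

d_min ≈ 0.27

For two independent groups of n = 360 each: d_min = (z_{α/2} + z_β)·√(2/n).
z-sum = 1.960 + 1.645 = 3.605.
d_min = 3.605 × √(2/360) = 3.605 × 0.0745 = 0.269.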